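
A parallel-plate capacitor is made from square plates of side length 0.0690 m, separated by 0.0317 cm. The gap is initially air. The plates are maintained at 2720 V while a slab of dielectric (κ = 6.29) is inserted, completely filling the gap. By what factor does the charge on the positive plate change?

Q₂/Q₁ ≈ 6.29

Battery connected ⇒ V is held fixed.
C₂ = 6.29 C₁ and Q = CV, so Q₂/Q₁ = C₂/C₁ = 6.29.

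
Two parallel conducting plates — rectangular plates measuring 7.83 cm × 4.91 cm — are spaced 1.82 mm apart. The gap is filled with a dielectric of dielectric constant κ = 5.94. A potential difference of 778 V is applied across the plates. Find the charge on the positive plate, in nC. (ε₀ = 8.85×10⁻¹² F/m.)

Q ≈ 86.4 nC

A = 7.83 × 4.91 cm² = 3.84×10⁻³ m².
C = κε₀A/d = 5.94 × 8.85×10⁻¹² × 3.84×10⁻³ / 1.82×10⁻³ = 1.11×10⁻¹⁰ F.
Q = CV = 1.11×10⁻¹⁰ × 778 = 8.64×10⁻⁸ C.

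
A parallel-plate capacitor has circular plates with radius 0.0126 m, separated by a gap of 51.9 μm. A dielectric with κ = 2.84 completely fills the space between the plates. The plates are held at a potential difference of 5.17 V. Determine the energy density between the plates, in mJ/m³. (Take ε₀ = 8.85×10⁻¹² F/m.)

u ≈ 125 mJ/m³

E = V/d = 5.17 / 5.19×10⁻⁵ = 9.96×10⁴ V/m.
u = ½κε₀E² = ½ × 2.84 × 8.85×10⁻¹² × (9.96×10⁴)² = 0.125 J/m³.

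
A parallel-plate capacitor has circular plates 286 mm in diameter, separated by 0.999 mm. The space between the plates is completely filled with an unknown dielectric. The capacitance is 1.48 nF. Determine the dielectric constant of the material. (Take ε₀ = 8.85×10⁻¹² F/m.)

A = π(286/2 mm)² = 6.42×10⁻² m².
κ = Cd/(ε₀A) = 1.48×10⁻⁹ × 9.99×10⁻⁴ / (8.85×10⁻¹² × 6.42×10⁻²) = 2.60.

2.60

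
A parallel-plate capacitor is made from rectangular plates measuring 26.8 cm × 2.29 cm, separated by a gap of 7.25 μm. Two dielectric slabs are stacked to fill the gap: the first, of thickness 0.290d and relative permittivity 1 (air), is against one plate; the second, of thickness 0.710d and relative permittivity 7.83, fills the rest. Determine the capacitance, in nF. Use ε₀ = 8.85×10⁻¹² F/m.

19.7 nF

A = 26.8 × 2.29 cm² = 6.14×10⁻³ m².
Stacked slabs ⇒ two capacitors in series, each with the full plate area.
C₁ = κ₁ε₀A/d₁ = 1.00 × 8.85×10⁻¹² × 6.14×10⁻³ / 2.10×10⁻⁶ = 2.58×10⁻⁸ F.
C₂ = κ₂ε₀A/d₂ = 7.83 × 8.85×10⁻¹² × 6.14×10⁻³ / 5.15×10⁻⁶ = 8.26×10⁻⁸ F.
C = (1/C₁ + 1/C₂)⁻¹ = 1.97×10⁻⁸ F.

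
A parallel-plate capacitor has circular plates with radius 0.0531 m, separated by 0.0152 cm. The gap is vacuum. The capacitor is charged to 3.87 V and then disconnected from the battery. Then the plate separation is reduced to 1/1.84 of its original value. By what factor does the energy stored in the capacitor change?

Isolated ⇒ Q is held fixed.
C₂ = 1.84 C₁ and U = Q²/(2C), so U₂/U₁ = C₁/C₂ = 0.543.

U₂/U₁ ≈ 0.543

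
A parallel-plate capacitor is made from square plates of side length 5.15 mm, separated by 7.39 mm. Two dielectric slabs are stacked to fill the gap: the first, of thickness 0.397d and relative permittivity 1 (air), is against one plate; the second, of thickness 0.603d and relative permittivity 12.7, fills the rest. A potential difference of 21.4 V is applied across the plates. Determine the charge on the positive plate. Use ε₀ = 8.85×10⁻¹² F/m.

1.53 pC

A = (5.15 mm)² = 2.65×10⁻⁵ m².
Stacked slabs ⇒ two capacitors in series, each with the full plate area.
C₁ = κ₁ε₀A/d₁ = 1.00 × 8.85×10⁻¹² × 2.65×10⁻⁵ / 2.93×10⁻³ = 8.00×10⁻¹⁴ F.
C₂ = κ₂ε₀A/d₂ = 12.7 × 8.85×10⁻¹² × 2.65×10⁻⁵ / 4.46×10⁻³ = 6.69×10⁻¹³ F.
C = (1/C₁ + 1/C₂)⁻¹ = 7.15×10⁻¹⁴ F.
Q = CV = 7.15×10⁻¹⁴ × 21.4 = 1.53×10⁻¹² C.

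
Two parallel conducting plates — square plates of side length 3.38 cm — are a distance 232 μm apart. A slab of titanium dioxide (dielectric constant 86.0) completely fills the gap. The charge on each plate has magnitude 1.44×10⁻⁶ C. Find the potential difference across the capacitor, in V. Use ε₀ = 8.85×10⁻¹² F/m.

A = (3.38 cm)² = 1.14×10⁻³ m².
C = κε₀A/d = 86.0 × 8.85×10⁻¹² × 1.14×10⁻³ / 2.32×10⁻⁴ = 3.75×10⁻⁹ F.
V = Q/C = 1.44×10⁻⁶ / 3.75×10⁻⁹ = 3.84×10² V.

384 V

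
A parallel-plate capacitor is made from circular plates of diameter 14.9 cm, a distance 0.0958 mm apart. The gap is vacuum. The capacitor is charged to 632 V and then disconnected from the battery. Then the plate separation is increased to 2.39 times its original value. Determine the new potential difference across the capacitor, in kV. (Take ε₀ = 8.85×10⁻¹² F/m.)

V ≈ 1.51 kV

A = π(14.9/2 cm)² = 1.74×10⁻² m².
Initially C₁ = ε₀A/d = 8.85×10⁻¹² × 1.74×10⁻² / 9.58×10⁻⁵ = 1.61×10⁻⁹ F.
V₁ = 6.32×10² V.
Isolated ⇒ Q is held fixed. C₂ = 0.418 C₁ and V = Q/C, so V₂/V₁ = C₁/C₂ = 2.39.
V₂ = 2.39 × 6.32×10² = 1.51×10³ V.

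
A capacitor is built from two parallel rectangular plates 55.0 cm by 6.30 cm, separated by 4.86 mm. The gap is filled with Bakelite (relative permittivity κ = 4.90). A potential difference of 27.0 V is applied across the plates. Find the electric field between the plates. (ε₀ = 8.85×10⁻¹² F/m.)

E = V/d = 27.0 / 4.86×10⁻³ = 5.56×10³ V/m.

E ≈ 5.56 kV/m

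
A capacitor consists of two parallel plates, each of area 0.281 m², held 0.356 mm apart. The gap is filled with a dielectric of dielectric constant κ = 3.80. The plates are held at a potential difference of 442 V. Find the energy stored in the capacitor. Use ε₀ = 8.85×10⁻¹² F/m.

C = κε₀A/d = 3.80 × 8.85×10⁻¹² × 0.281 / 3.56×10⁻⁴ = 2.65×10⁻⁸ F.
U = ½CV² = ½ × 2.65×10⁻⁸ × (442)² = 2.59×10⁻³ J.

U ≈ 2.59 mJ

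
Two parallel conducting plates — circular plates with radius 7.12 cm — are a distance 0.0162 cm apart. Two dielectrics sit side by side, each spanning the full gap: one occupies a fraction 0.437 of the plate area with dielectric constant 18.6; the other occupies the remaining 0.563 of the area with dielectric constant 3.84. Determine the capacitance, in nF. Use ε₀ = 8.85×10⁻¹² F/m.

8.95 nF

A = π(7.12 cm)² = 1.59×10⁻² m².
Side-by-side slabs ⇒ two capacitors in parallel, each spanning the full gap.
C₁ = κ₁ε₀A₁/d = 18.6 × 8.85×10⁻¹² × 6.96×10⁻³ / 1.62×10⁻⁴ = 7.07×10⁻⁹ F.
C₂ = κ₂ε₀A₂/d = 3.84 × 8.85×10⁻¹² × 8.97×10⁻³ / 1.62×10⁻⁴ = 1.88×10⁻⁹ F.
C = C₁ + C₂ = 8.95×10⁻⁹ F.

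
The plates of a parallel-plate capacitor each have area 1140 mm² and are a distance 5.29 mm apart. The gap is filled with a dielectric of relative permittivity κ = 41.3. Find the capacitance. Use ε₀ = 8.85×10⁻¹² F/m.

A = 1140 mm² = 1.14×10⁻³ m².
C = κε₀A/d = 41.3 × 8.85×10⁻¹² × 1.14×10⁻³ / 5.29×10⁻³ = 7.88×10⁻¹¹ F.

C ≈ 78.8 pF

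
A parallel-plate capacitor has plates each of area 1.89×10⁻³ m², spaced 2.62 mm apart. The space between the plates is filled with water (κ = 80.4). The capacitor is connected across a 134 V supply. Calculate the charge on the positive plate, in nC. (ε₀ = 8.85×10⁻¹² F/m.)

Q ≈ 68.8 nC

C = κε₀A/d = 80.4 × 8.85×10⁻¹² × 1.89×10⁻³ / 2.62×10⁻³ = 5.13×10⁻¹⁰ F.
Q = CV = 5.13×10⁻¹⁰ × 134 = 6.88×10⁻⁸ C.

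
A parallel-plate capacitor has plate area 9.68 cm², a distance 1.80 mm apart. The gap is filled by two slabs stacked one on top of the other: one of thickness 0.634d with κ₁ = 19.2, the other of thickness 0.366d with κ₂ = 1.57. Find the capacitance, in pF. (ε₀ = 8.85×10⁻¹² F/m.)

A = 9.68 cm² = 9.68×10⁻⁴ m².
Stacked slabs ⇒ two capacitors in series, each with the full plate area.
C₁ = κ₁ε₀A/d₁ = 19.2 × 8.85×10⁻¹² × 9.68×10⁻⁴ / 1.14×10⁻³ = 1.44×10⁻¹⁰ F.
C₂ = κ₂ε₀A/d₂ = 1.57 × 8.85×10⁻¹² × 9.68×10⁻⁴ / 6.59×10⁻⁴ = 2.04×10⁻¹¹ F.
C = (1/C₁ + 1/C₂)⁻¹ = 1.79×10⁻¹¹ F.

C ≈ 17.9 pF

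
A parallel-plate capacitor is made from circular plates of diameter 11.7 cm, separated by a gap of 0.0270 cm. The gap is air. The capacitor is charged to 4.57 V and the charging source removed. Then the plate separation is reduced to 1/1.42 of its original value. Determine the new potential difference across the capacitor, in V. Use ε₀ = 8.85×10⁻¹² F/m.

A = π(11.7/2 cm)² = 1.08×10⁻² m².
Initially C₁ = ε₀A/d = 8.85×10⁻¹² × 1.08×10⁻² / 2.70×10⁻⁴ = 3.52×10⁻¹⁰ F.
V₁ = 4.57 V.
Isolated ⇒ Q is held fixed. C₂ = 1.42 C₁ and V = Q/C, so V₂/V₁ = C₁/C₂ = 0.704.
V₂ = 0.704 × 4.57 = 3.22 V.

V ≈ 3.22 V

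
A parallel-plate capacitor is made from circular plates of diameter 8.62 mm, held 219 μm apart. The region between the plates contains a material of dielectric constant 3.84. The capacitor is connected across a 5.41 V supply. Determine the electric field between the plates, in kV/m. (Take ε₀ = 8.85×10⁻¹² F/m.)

E = V/d = 5.41 / 2.19×10⁻⁴ = 2.47×10⁴ V/m.

E ≈ 24.7 kV/m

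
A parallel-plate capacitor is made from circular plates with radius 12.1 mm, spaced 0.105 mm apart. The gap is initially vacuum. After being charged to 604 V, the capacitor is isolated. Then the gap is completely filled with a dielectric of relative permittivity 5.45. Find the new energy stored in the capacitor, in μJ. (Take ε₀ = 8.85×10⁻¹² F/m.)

1.30 μJ

A = π(12.1 mm)² = 4.60×10⁻⁴ m².
Initially C₁ = ε₀A/d = 8.85×10⁻¹² × 4.60×10⁻⁴ / 1.05×10⁻⁴ = 3.88×10⁻¹¹ F.
U₁ = 7.07×10⁻⁶ J.
Isolated ⇒ Q is held fixed. C₂ = 5.45 C₁ and U = Q²/(2C), so U₂/U₁ = C₁/C₂ = 0.183.
U₂ = 0.183 × 7.07×10⁻⁶ = 1.30×10⁻⁶ J.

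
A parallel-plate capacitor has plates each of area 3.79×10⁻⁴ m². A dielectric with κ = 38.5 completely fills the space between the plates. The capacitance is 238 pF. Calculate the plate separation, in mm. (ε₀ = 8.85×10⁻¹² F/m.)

d ≈ 0.543 mm

d = κε₀A/C = 38.5 × 8.85×10⁻¹² × 3.79×10⁻⁴ / 2.38×10⁻¹⁰ = 5.43×10⁻⁴ m.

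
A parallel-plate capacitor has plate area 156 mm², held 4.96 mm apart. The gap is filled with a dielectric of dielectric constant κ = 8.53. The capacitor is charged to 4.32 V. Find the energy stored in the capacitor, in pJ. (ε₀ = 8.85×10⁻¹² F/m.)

22.2 pJ

A = 156 mm² = 1.56×10⁻⁴ m².
C = κε₀A/d = 8.53 × 8.85×10⁻¹² × 1.56×10⁻⁴ / 4.96×10⁻³ = 2.37×10⁻¹² F.
U = ½CV² = ½ × 2.37×10⁻¹² × (4.32)² = 2.22×10⁻¹¹ J.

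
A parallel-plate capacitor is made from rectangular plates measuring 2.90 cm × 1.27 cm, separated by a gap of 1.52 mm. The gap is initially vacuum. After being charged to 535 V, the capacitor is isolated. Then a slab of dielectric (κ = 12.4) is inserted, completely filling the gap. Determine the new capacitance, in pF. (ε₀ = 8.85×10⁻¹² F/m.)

C ≈ 26.6 pF

A = 2.90 × 1.27 cm² = 3.68×10⁻⁴ m².
Initially C₁ = ε₀A/d = 8.85×10⁻¹² × 3.68×10⁻⁴ / 1.52×10⁻³ = 2.14×10⁻¹² F.
C = κε₀A/d scales with κ, so C₂/C₁ = κ = 12.4.
C₂ = 12.4 × 2.14×10⁻¹² = 2.66×10⁻¹¹ F.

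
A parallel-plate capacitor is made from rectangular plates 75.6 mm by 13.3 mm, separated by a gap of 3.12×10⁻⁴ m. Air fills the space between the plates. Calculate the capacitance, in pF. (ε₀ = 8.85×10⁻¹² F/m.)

A = 75.6 × 13.3 mm² = 1.01×10⁻³ m².
C = ε₀A/d = 8.85×10⁻¹² × 1.01×10⁻³ / 3.12×10⁻⁴ = 2.85×10⁻¹¹ F.

28.5 pF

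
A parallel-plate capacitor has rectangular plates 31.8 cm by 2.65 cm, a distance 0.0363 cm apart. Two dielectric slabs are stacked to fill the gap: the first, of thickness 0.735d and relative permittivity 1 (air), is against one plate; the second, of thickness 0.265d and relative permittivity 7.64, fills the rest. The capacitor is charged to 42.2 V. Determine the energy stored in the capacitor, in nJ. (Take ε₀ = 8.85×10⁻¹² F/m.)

A = 31.8 × 2.65 cm² = 8.43×10⁻³ m².
Stacked slabs ⇒ two capacitors in series, each with the full plate area.
C₁ = κ₁ε₀A/d₁ = 1.00 × 8.85×10⁻¹² × 8.43×10⁻³ / 2.67×10⁻⁴ = 2.80×10⁻¹⁰ F.
C₂ = κ₂ε₀A/d₂ = 7.64 × 8.85×10⁻¹² × 8.43×10⁻³ / 9.62×10⁻⁵ = 5.92×10⁻⁹ F.
C = (1/C₁ + 1/C₂)⁻¹ = 2.67×10⁻¹⁰ F.
U = ½CV² = ½ × 2.67×10⁻¹⁰ × (42.2)² = 2.38×10⁻⁷ J.

238 nJ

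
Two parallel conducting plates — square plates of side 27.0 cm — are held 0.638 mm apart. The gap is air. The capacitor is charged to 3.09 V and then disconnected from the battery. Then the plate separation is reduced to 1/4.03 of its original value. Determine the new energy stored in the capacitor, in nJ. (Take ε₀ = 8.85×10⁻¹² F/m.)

A = (27.0 cm)² = 7.29×10⁻² m².
Initially C₁ = ε₀A/d = 8.85×10⁻¹² × 7.29×10⁻² / 6.38×10⁻⁴ = 1.01×10⁻⁹ F.
U₁ = 4.83×10⁻⁹ J.
Isolated ⇒ Q is held fixed. C₂ = 4.03 C₁ and U = Q²/(2C), so U₂/U₁ = C₁/C₂ = 0.248.
U₂ = 0.248 × 4.83×10⁻⁹ = 1.20×10⁻⁹ J.

1.20 nJ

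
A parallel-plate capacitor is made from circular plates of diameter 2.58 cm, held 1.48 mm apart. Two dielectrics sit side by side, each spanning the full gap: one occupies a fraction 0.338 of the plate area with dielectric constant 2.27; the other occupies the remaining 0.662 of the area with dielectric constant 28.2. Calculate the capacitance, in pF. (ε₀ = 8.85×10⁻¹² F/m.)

A = π(2.58/2 cm)² = 5.23×10⁻⁴ m².
Side-by-side slabs ⇒ two capacitors in parallel, each spanning the full gap.
C₁ = κ₁ε₀A₁/d = 2.27 × 8.85×10⁻¹² × 1.77×10⁻⁴ / 1.48×10⁻³ = 2.40×10⁻¹² F.
C₂ = κ₂ε₀A₂/d = 28.2 × 8.85×10⁻¹² × 3.46×10⁻⁴ / 1.48×10⁻³ = 5.84×10⁻¹¹ F.
C = C₁ + C₂ = 6.08×10⁻¹¹ F.

C ≈ 60.8 pF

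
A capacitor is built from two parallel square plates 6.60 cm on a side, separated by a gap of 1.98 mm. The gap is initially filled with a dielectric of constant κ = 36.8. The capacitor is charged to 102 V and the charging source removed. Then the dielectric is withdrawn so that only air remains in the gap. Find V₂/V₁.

Isolated ⇒ Q is held fixed.
C₂ = 0.0272 C₁ and V = Q/C, so V₂/V₁ = C₁/C₂ = 36.8.

36.8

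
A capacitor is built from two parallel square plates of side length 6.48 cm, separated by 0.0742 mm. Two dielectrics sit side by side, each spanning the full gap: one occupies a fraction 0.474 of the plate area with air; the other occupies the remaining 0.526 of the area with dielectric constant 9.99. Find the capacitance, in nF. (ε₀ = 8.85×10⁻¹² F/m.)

A = (6.48 cm)² = 4.20×10⁻³ m².
Side-by-side slabs ⇒ two capacitors in parallel, each spanning the full gap.
C₁ = κ₁ε₀A₁/d = 1.00 × 8.85×10⁻¹² × 1.99×10⁻³ / 7.42×10⁻⁵ = 2.37×10⁻¹⁰ F.
C₂ = κ₂ε₀A₂/d = 9.99 × 8.85×10⁻¹² × 2.21×10⁻³ / 7.42×10⁻⁵ = 2.63×10⁻⁹ F.
C = C₁ + C₂ = 2.87×10⁻⁹ F.

C ≈ 2.87 nF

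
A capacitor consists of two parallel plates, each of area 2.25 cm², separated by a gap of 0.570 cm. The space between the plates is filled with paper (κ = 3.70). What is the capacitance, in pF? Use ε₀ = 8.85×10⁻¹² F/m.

1.29 pF

A = 2.25 cm² = 2.25×10⁻⁴ m².
C = κε₀A/d = 3.70 × 8.85×10⁻¹² × 2.25×10⁻⁴ / 5.70×10⁻³ = 1.29×10⁻¹² F.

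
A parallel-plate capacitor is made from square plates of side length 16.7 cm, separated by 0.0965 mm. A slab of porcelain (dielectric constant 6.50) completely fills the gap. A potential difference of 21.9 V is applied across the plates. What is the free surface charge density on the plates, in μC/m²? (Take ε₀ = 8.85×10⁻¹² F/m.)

A = (16.7 cm)² = 2.79×10⁻² m².
C = κε₀A/d = 6.50 × 8.85×10⁻¹² × 2.79×10⁻² / 9.65×10⁻⁵ = 1.66×10⁻⁸ F.
σ = Q/A = CV/A = 1.66×10⁻⁸ × 21.9 / 2.79×10⁻² = 1.31×10⁻⁵ C/m².

σ ≈ 13.1 μC/m²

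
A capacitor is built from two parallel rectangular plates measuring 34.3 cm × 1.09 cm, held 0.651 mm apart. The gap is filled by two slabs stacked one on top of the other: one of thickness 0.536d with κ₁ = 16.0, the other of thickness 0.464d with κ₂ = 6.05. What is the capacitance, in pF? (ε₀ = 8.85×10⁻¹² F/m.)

A = 34.3 × 1.09 cm² = 3.74×10⁻³ m².
Stacked slabs ⇒ two capacitors in series, each with the full plate area.
C₁ = κ₁ε₀A/d₁ = 16.0 × 8.85×10⁻¹² × 3.74×10⁻³ / 3.49×10⁻⁴ = 1.52×10⁻⁹ F.
C₂ = κ₂ε₀A/d₂ = 6.05 × 8.85×10⁻¹² × 3.74×10⁻³ / 3.02×10⁻⁴ = 6.63×10⁻¹⁰ F.
C = (1/C₁ + 1/C₂)⁻¹ = 4.61×10⁻¹⁰ F.

461 pF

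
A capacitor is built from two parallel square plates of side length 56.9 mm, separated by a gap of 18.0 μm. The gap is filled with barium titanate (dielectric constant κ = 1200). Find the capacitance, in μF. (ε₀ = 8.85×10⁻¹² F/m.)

A = (56.9 mm)² = 3.24×10⁻³ m².
C = κε₀A/d = 1200 × 8.85×10⁻¹² × 3.24×10⁻³ / 1.80×10⁻⁵ = 1.91×10⁻⁶ F.

1.91 μF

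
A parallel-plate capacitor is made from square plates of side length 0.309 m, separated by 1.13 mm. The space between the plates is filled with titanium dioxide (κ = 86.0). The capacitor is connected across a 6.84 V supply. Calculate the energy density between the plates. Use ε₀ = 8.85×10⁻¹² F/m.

13.9 mJ/m³

E = V/d = 6.84 / 1.13×10⁻³ = 6.05×10³ V/m.
u = ½κε₀E² = ½ × 86.0 × 8.85×10⁻¹² × (6.05×10³)² = 1.39×10⁻² J/m³.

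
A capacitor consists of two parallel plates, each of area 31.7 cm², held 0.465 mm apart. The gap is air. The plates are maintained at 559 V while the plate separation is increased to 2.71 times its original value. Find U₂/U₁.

Battery connected ⇒ V is held fixed.
C₂ = 0.369 C₁ and U = ½CV², so U₂/U₁ = C₂/C₁ = 0.369.

0.369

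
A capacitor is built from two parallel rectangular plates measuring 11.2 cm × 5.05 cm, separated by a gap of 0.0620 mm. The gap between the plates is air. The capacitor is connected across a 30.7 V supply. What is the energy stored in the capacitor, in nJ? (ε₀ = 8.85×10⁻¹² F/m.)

A = 11.2 × 5.05 cm² = 5.66×10⁻³ m².
C = ε₀A/d = 8.85×10⁻¹² × 5.66×10⁻³ / 6.20×10⁻⁵ = 8.07×10⁻¹⁰ F.
U = ½CV² = ½ × 8.07×10⁻¹⁰ × (30.7)² = 3.80×10⁻⁷ J.

U ≈ 380 nJ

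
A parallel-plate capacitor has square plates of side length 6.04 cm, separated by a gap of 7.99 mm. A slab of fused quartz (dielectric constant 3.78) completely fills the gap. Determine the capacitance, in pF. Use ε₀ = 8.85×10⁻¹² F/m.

15.3 pF

A = (6.04 cm)² = 3.65×10⁻³ m².
C = κε₀A/d = 3.78 × 8.85×10⁻¹² × 3.65×10⁻³ / 7.99×10⁻³ = 1.53×10⁻¹¹ F.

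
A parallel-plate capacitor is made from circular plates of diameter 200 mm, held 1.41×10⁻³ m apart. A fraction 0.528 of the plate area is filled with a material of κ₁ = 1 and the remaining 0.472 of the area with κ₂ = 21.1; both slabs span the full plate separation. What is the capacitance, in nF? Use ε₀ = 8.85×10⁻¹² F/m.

A = π(200/2 mm)² = 3.14×10⁻² m².
Side-by-side slabs ⇒ two capacitors in parallel, each spanning the full gap.
C₁ = κ₁ε₀A₁/d = 1.00 × 8.85×10⁻¹² × 1.66×10⁻² / 1.41×10⁻³ = 1.04×10⁻¹⁰ F.
C₂ = κ₂ε₀A₂/d = 21.1 × 8.85×10⁻¹² × 1.48×10⁻² / 1.41×10⁻³ = 1.96×10⁻⁹ F.
C = C₁ + C₂ = 2.07×10⁻⁹ F.

2.07 nF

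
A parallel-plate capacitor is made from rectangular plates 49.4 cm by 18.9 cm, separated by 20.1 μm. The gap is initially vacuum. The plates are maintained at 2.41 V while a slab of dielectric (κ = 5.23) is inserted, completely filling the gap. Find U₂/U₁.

U₂/U₁ ≈ 5.23

Battery connected ⇒ V is held fixed.
C₂ = 5.23 C₁ and U = ½CV², so U₂/U₁ = C₂/C₁ = 5.23.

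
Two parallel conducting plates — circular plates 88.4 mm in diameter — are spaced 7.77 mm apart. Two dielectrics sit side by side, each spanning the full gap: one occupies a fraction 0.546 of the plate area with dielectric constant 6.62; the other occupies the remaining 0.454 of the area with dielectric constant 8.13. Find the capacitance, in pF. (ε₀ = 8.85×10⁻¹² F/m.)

51.1 pF

A = π(88.4/2 mm)² = 6.14×10⁻³ m².
Side-by-side slabs ⇒ two capacitors in parallel, each spanning the full gap.
C₁ = κ₁ε₀A₁/d = 6.62 × 8.85×10⁻¹² × 3.35×10⁻³ / 7.77×10⁻³ = 2.53×10⁻¹¹ F.
C₂ = κ₂ε₀A₂/d = 8.13 × 8.85×10⁻¹² × 2.79×10⁻³ / 7.77×10⁻³ = 2.58×10⁻¹¹ F.
C = C₁ + C₂ = 5.11×10⁻¹¹ F.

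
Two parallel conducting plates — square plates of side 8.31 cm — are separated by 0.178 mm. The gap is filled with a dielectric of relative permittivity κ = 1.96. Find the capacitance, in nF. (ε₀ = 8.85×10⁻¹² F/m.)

C ≈ 0.673 nF

A = (8.31 cm)² = 6.91×10⁻³ m².
C = κε₀A/d = 1.96 × 8.85×10⁻¹² × 6.91×10⁻³ / 1.78×10⁻⁴ = 6.73×10⁻¹⁰ F.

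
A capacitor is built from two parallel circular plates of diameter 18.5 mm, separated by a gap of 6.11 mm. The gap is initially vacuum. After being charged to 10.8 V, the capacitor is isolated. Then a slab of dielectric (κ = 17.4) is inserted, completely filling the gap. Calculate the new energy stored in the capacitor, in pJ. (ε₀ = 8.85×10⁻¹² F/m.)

1.30 pJ

A = π(18.5/2 mm)² = 2.69×10⁻⁴ m².
Initially C₁ = ε₀A/d = 8.85×10⁻¹² × 2.69×10⁻⁴ / 6.11×10⁻³ = 3.89×10⁻¹³ F.
U₁ = 2.27×10⁻¹¹ J.
Isolated ⇒ Q is held fixed. C₂ = 17.4 C₁ and U = Q²/(2C), so U₂/U₁ = C₁/C₂ = 0.0575.
U₂ = 0.0575 × 2.27×10⁻¹¹ = 1.30×10⁻¹² J.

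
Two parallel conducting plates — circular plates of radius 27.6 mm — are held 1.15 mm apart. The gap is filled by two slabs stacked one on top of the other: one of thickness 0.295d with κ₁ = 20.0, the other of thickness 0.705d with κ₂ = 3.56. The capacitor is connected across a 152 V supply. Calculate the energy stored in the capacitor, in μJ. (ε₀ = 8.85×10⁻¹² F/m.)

A = π(27.6 mm)² = 2.39×10⁻³ m².
Stacked slabs ⇒ two capacitors in series, each with the full plate area.
C₁ = κ₁ε₀A/d₁ = 20.0 × 8.85×10⁻¹² × 2.39×10⁻³ / 3.39×10⁻⁴ = 1.25×10⁻⁹ F.
C₂ = κ₂ε₀A/d₂ = 3.56 × 8.85×10⁻¹² × 2.39×10⁻³ / 8.11×10⁻⁴ = 9.30×10⁻¹¹ F.
C = (1/C₁ + 1/C₂)⁻¹ = 8.66×10⁻¹¹ F.
U = ½CV² = ½ × 8.66×10⁻¹¹ × (152)² = 10.00×10⁻⁷ J.

U ≈ 1.000 μJ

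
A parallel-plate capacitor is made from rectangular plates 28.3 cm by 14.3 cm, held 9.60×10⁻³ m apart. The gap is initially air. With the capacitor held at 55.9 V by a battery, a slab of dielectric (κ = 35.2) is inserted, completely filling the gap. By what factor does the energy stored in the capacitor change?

U₂/U₁ ≈ 35.2

Battery connected ⇒ V is held fixed.
C₂ = 35.2 C₁ and U = ½CV², so U₂/U₁ = C₂/C₁ = 35.2.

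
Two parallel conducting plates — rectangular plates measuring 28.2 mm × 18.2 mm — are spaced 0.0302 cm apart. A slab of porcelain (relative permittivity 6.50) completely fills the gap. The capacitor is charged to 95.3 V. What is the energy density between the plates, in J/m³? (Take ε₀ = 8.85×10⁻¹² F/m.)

u ≈ 2.86 J/m³

E = V/d = 95.3 / 3.02×10⁻⁴ = 3.16×10⁵ V/m.
u = ½κε₀E² = ½ × 6.50 × 8.85×10⁻¹² × (3.16×10⁵)² = 2.86 J/m³.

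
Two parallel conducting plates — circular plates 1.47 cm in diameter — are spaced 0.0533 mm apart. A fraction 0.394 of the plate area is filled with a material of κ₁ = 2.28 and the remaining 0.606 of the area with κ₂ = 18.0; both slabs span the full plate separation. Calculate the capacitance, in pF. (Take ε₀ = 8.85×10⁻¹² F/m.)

C ≈ 333 pF

A = π(1.47/2 cm)² = 1.70×10⁻⁴ m².
Side-by-side slabs ⇒ two capacitors in parallel, each spanning the full gap.
C₁ = κ₁ε₀A₁/d = 2.28 × 8.85×10⁻¹² × 6.69×10⁻⁵ / 5.33×10⁻⁵ = 2.53×10⁻¹¹ F.
C₂ = κ₂ε₀A₂/d = 18.0 × 8.85×10⁻¹² × 1.03×10⁻⁴ / 5.33×10⁻⁵ = 3.07×10⁻¹⁰ F.
C = C₁ + C₂ = 3.33×10⁻¹⁰ F.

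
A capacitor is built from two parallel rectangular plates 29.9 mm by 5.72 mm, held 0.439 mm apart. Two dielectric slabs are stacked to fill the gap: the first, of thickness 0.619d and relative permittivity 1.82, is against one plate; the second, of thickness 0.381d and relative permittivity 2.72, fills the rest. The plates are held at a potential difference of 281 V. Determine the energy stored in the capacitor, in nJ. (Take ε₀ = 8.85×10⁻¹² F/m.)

A = 29.9 × 5.72 mm² = 1.71×10⁻⁴ m².
Stacked slabs ⇒ two capacitors in series, each with the full plate area.
C₁ = κ₁ε₀A/d₁ = 1.82 × 8.85×10⁻¹² × 1.71×10⁻⁴ / 2.72×10⁻⁴ = 1.01×10⁻¹¹ F.
C₂ = κ₂ε₀A/d₂ = 2.72 × 8.85×10⁻¹² × 1.71×10⁻⁴ / 1.67×10⁻⁴ = 2.46×10⁻¹¹ F.
C = (1/C₁ + 1/C₂)⁻¹ = 7.18×10⁻¹² F.
U = ½CV² = ½ × 7.18×10⁻¹² × (281)² = 2.83×10⁻⁷ J.

283 nJ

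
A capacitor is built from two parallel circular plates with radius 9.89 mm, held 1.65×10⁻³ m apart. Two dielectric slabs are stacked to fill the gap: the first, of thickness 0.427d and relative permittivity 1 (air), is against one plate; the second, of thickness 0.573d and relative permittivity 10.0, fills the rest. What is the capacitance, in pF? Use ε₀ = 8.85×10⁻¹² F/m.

C ≈ 3.40 pF

A = π(9.89 mm)² = 3.07×10⁻⁴ m².
Stacked slabs ⇒ two capacitors in series, each with the full plate area.
C₁ = κ₁ε₀A/d₁ = 1.00 × 8.85×10⁻¹² × 3.07×10⁻⁴ / 7.05×10⁻⁴ = 3.86×10⁻¹² F.
C₂ = κ₂ε₀A/d₂ = 10.0 × 8.85×10⁻¹² × 3.07×10⁻⁴ / 9.45×10⁻⁴ = 2.88×10⁻¹¹ F.
C = (1/C₁ + 1/C₂)⁻¹ = 3.40×10⁻¹² F.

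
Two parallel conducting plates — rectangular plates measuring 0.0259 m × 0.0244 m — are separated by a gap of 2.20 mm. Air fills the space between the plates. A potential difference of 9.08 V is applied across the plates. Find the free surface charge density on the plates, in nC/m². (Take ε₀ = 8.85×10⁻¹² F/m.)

36.5 nC/m²

A = 0.0259 × 0.0244 m² = 6.32×10⁻⁴ m².
C = ε₀A/d = 8.85×10⁻¹² × 6.32×10⁻⁴ / 2.20×10⁻³ = 2.54×10⁻¹² F.
σ = Q/A = CV/A = 2.54×10⁻¹² × 9.08 / 6.32×10⁻⁴ = 3.65×10⁻⁸ C/m².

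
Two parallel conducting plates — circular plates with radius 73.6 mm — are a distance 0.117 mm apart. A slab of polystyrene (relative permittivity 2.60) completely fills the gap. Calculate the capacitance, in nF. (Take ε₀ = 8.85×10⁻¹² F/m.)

A = π(73.6 mm)² = 1.70×10⁻² m².
C = κε₀A/d = 2.60 × 8.85×10⁻¹² × 1.70×10⁻² / 1.17×10⁻⁴ = 3.35×10⁻⁹ F.

C ≈ 3.35 nF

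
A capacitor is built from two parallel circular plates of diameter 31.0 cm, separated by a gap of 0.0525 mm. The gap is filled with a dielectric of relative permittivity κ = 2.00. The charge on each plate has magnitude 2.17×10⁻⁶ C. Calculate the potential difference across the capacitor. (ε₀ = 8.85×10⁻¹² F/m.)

85.3 V

A = π(31.0/2 cm)² = 7.55×10⁻² m².
C = κε₀A/d = 2.00 × 8.85×10⁻¹² × 7.55×10⁻² / 5.25×10⁻⁵ = 2.54×10⁻⁸ F.
V = Q/C = 2.17×10⁻⁶ / 2.54×10⁻⁸ = 85.3 V.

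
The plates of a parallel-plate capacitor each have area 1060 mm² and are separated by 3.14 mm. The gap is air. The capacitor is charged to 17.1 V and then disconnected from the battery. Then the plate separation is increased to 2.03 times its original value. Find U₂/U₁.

U₂/U₁ ≈ 2.03

Isolated ⇒ Q is held fixed.
C₂ = 0.493 C₁ and U = Q²/(2C), so U₂/U₁ = C₁/C₂ = 2.03.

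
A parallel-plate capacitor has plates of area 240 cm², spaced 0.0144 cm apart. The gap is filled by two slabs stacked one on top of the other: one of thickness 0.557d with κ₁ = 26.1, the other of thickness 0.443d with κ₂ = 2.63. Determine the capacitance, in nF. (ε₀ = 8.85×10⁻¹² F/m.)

A = 240 cm² = 2.40×10⁻² m².
Stacked slabs ⇒ two capacitors in series, each with the full plate area.
C₁ = κ₁ε₀A/d₁ = 26.1 × 8.85×10⁻¹² × 2.40×10⁻² / 8.02×10⁻⁵ = 6.91×10⁻⁸ F.
C₂ = κ₂ε₀A/d₂ = 2.63 × 8.85×10⁻¹² × 2.40×10⁻² / 6.38×10⁻⁵ = 8.76×10⁻⁹ F.
C = (1/C₁ + 1/C₂)⁻¹ = 7.77×10⁻⁹ F.

7.77 nF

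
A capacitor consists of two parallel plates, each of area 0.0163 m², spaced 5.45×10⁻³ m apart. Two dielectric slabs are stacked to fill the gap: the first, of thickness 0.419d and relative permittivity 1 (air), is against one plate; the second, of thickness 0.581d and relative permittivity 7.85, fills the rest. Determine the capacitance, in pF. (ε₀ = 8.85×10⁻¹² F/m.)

53.7 pF

Stacked slabs ⇒ two capacitors in series, each with the full plate area.
C₁ = κ₁ε₀A/d₁ = 1.00 × 8.85×10⁻¹² × 1.63×10⁻² / 2.28×10⁻³ = 6.32×10⁻¹¹ F.
C₂ = κ₂ε₀A/d₂ = 7.85 × 8.85×10⁻¹² × 1.63×10⁻² / 3.17×10⁻³ = 3.58×10⁻¹⁰ F.
C = (1/C₁ + 1/C₂)⁻¹ = 5.37×10⁻¹¹ F.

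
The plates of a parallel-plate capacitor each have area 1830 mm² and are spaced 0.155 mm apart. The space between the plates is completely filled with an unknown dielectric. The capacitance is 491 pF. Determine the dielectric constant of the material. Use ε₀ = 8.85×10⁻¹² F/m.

κ ≈ 4.70

A = 1830 mm² = 1.83×10⁻³ m².
κ = Cd/(ε₀A) = 4.91×10⁻¹⁰ × 1.55×10⁻⁴ / (8.85×10⁻¹² × 1.83×10⁻³) = 4.70.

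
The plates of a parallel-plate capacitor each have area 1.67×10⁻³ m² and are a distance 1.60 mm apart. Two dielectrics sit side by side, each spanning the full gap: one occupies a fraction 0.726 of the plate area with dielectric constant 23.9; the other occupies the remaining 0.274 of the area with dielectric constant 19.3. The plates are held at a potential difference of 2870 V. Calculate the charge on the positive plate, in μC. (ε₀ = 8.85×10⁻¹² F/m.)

Side-by-side slabs ⇒ two capacitors in parallel, each spanning the full gap.
C₁ = κ₁ε₀A₁/d = 23.9 × 8.85×10⁻¹² × 1.21×10⁻³ / 1.60×10⁻³ = 1.60×10⁻¹⁰ F.
C₂ = κ₂ε₀A₂/d = 19.3 × 8.85×10⁻¹² × 4.58×10⁻⁴ / 1.60×10⁻³ = 4.88×10⁻¹¹ F.
C = C₁ + C₂ = 2.09×10⁻¹⁰ F.
Q = CV = 2.09×10⁻¹⁰ × 2870 = 6.00×10⁻⁷ C.

0.600 μC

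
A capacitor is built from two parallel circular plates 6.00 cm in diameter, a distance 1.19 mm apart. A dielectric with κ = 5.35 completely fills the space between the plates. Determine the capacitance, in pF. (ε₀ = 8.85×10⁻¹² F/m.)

112 pF

A = π(6.00/2 cm)² = 2.83×10⁻³ m².
C = κε₀A/d = 5.35 × 8.85×10⁻¹² × 2.83×10⁻³ / 1.19×10⁻³ = 1.12×10⁻¹⁰ F.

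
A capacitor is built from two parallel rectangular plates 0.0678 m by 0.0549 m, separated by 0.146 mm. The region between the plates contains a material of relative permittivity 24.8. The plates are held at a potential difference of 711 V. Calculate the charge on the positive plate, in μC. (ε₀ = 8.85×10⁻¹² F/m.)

Q ≈ 3.98 μC

A = 0.0678 × 0.0549 m² = 3.72×10⁻³ m².
C = κε₀A/d = 24.8 × 8.85×10⁻¹² × 3.72×10⁻³ / 1.46×10⁻⁴ = 5.60×10⁻⁹ F.
Q = CV = 5.60×10⁻⁹ × 711 = 3.98×10⁻⁶ C.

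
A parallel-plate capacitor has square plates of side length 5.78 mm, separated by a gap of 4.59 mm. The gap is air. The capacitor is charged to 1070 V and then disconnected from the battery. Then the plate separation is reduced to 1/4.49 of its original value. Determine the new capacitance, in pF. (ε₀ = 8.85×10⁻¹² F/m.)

A = (5.78 mm)² = 3.34×10⁻⁵ m².
Initially C₁ = ε₀A/d = 8.85×10⁻¹² × 3.34×10⁻⁵ / 4.59×10⁻³ = 6.44×10⁻¹⁴ F.
C = ε₀A/d scales as 1/d, so C₂/C₁ = d₁/d₂ = 4.49.
C₂ = 4.49 × 6.44×10⁻¹⁴ = 2.89×10⁻¹³ F.

C ≈ 0.289 pF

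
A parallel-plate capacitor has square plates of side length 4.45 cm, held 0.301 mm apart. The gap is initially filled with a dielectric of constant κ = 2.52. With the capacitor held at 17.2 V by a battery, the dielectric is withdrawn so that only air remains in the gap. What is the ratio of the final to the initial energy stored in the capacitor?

Battery connected ⇒ V is held fixed.
C₂ = 0.397 C₁ and U = ½CV², so U₂/U₁ = C₂/C₁ = 0.397.

0.397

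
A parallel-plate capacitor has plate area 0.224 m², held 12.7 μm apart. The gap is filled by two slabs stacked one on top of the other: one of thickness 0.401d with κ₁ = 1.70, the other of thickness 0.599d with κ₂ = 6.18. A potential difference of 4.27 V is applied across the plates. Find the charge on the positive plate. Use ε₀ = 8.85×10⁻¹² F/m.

Stacked slabs ⇒ two capacitors in series, each with the full plate area.
C₁ = κ₁ε₀A/d₁ = 1.70 × 8.85×10⁻¹² × 0.224 / 5.09×10⁻⁶ = 6.62×10⁻⁷ F.
C₂ = κ₂ε₀A/d₂ = 6.18 × 8.85×10⁻¹² × 0.224 / 7.61×10⁻⁶ = 1.61×10⁻⁶ F.
C = (1/C₁ + 1/C₂)⁻¹ = 4.69×10⁻⁷ F.
Q = CV = 4.69×10⁻⁷ × 4.27 = 2.00×10⁻⁶ C.

Q ≈ 2.00 μC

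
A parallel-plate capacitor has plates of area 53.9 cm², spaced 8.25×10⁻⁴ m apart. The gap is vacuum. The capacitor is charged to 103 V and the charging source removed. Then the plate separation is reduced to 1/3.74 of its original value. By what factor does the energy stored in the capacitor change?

0.267

Isolated ⇒ Q is held fixed.
C₂ = 3.74 C₁ and U = Q²/(2C), so U₂/U₁ = C₁/C₂ = 0.267.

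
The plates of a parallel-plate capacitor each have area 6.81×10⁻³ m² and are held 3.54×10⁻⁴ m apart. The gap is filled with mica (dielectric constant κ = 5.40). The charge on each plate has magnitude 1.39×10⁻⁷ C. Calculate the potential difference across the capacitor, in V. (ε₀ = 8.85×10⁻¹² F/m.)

C = κε₀A/d = 5.40 × 8.85×10⁻¹² × 6.81×10⁻³ / 3.54×10⁻⁴ = 9.19×10⁻¹⁰ F.
V = Q/C = 1.39×10⁻⁷ / 9.19×10⁻¹⁰ = 1.51×10² V.

151 V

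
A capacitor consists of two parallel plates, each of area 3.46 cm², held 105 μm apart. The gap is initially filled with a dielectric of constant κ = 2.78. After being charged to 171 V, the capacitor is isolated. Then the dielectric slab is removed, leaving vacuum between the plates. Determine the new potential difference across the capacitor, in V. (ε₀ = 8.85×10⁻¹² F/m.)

475 V

A = 3.46 cm² = 3.46×10⁻⁴ m².
Initially C₁ = κε₀A/d = 2.78 × 8.85×10⁻¹² × 3.46×10⁻⁴ / 1.05×10⁻⁴ = 8.11×10⁻¹¹ F.
V₁ = 1.71×10² V.
Isolated ⇒ Q is held fixed. C₂ = 0.360 C₁ and V = Q/C, so V₂/V₁ = C₁/C₂ = 2.78.
V₂ = 2.78 × 1.71×10² = 4.75×10² V.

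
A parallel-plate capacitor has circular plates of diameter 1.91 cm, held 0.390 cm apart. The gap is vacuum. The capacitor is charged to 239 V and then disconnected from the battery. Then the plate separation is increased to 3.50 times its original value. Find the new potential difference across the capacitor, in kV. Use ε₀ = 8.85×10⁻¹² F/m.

A = π(1.91/2 cm)² = 2.87×10⁻⁴ m².
Initially C₁ = ε₀A/d = 8.85×10⁻¹² × 2.87×10⁻⁴ / 3.90×10⁻³ = 6.50×10⁻¹³ F.
V₁ = 2.39×10² V.
Isolated ⇒ Q is held fixed. C₂ = 0.286 C₁ and V = Q/C, so V₂/V₁ = C₁/C₂ = 3.50.
V₂ = 3.50 × 2.39×10² = 8.37×10² V.

0.837 kV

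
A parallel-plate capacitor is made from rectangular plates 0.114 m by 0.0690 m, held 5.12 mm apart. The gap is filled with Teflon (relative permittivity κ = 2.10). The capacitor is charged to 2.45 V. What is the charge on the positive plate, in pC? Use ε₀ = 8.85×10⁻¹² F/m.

A = 0.114 × 0.0690 m² = 7.87×10⁻³ m².
C = κε₀A/d = 2.10 × 8.85×10⁻¹² × 7.87×10⁻³ / 5.12×10⁻³ = 2.86×10⁻¹¹ F.
Q = CV = 2.86×10⁻¹¹ × 2.45 = 7.00×10⁻¹¹ C.

70.0 pC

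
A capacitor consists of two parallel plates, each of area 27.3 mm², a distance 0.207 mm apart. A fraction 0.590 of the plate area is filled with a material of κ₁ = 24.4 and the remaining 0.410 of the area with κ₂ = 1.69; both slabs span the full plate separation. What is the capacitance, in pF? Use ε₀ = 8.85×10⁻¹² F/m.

C ≈ 17.6 pF

A = 27.3 mm² = 2.73×10⁻⁵ m².
Side-by-side slabs ⇒ two capacitors in parallel, each spanning the full gap.
C₁ = κ₁ε₀A₁/d = 24.4 × 8.85×10⁻¹² × 1.61×10⁻⁵ / 2.07×10⁻⁴ = 1.68×10⁻¹¹ F.
C₂ = κ₂ε₀A₂/d = 1.69 × 8.85×10⁻¹² × 1.12×10⁻⁵ / 2.07×10⁻⁴ = 8.09×10⁻¹³ F.
C = C₁ + C₂ = 1.76×10⁻¹¹ F.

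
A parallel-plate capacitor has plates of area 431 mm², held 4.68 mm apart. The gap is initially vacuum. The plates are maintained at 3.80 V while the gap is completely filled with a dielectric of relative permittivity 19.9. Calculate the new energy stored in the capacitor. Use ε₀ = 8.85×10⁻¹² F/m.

U ≈ 117 pJ

A = 431 mm² = 4.31×10⁻⁴ m².
Initially C₁ = ε₀A/d = 8.85×10⁻¹² × 4.31×10⁻⁴ / 4.68×10⁻³ = 8.15×10⁻¹³ F.
U₁ = 5.88×10⁻¹² J.
Battery connected ⇒ V is held fixed. C₂ = 19.9 C₁ and U = ½CV², so U₂/U₁ = C₂/C₁ = 19.9.
U₂ = 19.9 × 5.88×10⁻¹² = 1.17×10⁻¹⁰ J.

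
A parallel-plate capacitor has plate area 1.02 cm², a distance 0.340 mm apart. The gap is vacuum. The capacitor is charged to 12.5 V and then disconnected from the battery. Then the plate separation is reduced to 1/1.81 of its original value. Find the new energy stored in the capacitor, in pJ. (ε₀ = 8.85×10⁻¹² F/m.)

U ≈ 115 pJ

A = 1.02 cm² = 1.02×10⁻⁴ m².
Initially C₁ = ε₀A/d = 8.85×10⁻¹² × 1.02×10⁻⁴ / 3.40×10⁻⁴ = 2.66×10⁻¹² F.
U₁ = 2.07×10⁻¹⁰ J.
Isolated ⇒ Q is held fixed. C₂ = 1.81 C₁ and U = Q²/(2C), so U₂/U₁ = C₁/C₂ = 0.552.
U₂ = 0.552 × 2.07×10⁻¹⁰ = 1.15×10⁻¹⁰ J.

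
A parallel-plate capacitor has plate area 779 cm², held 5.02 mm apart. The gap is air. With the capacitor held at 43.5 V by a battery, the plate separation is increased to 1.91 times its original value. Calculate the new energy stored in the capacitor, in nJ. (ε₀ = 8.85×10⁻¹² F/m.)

U ≈ 68.0 nJ

A = 779 cm² = 7.79×10⁻² m².
Initially C₁ = ε₀A/d = 8.85×10⁻¹² × 7.79×10⁻² / 5.02×10⁻³ = 1.37×10⁻¹⁰ F.
U₁ = 1.30×10⁻⁷ J.
Battery connected ⇒ V is held fixed. C₂ = 0.524 C₁ and U = ½CV², so U₂/U₁ = C₂/C₁ = 0.524.
U₂ = 0.524 × 1.30×10⁻⁷ = 6.80×10⁻⁸ J.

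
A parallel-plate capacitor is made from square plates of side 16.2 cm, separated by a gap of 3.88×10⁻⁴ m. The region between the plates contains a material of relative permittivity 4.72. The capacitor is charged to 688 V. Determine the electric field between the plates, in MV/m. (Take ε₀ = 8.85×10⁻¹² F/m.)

E = V/d = 688 / 3.88×10⁻⁴ = 1.77×10⁶ V/m.

1.77 MV/m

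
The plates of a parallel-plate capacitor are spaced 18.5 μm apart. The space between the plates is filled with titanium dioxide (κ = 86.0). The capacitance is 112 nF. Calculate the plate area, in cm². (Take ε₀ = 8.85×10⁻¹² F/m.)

A ≈ 27.2 cm²

A = Cd/(κε₀) = 1.12×10⁻⁷ × 1.85×10⁻⁵ / (86.0 × 8.85×10⁻¹²) = 2.72×10⁻³ m².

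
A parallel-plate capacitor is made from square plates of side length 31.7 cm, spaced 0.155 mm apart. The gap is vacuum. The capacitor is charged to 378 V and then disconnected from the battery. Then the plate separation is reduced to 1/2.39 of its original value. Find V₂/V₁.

Isolated ⇒ Q is held fixed.
C₂ = 2.39 C₁ and V = Q/C, so V₂/V₁ = C₁/C₂ = 0.418.

V₂/V₁ ≈ 0.418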